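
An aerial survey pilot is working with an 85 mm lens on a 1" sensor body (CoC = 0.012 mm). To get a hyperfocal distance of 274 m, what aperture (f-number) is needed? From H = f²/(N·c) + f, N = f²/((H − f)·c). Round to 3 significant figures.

Rearrange H = f²/(N·c) + f for N: N = f² / ((H − f)·c).
N = 85² / ((274000 − 85) × 0.012) = 7225 / 3287 ≈ 2.20.

f/2.20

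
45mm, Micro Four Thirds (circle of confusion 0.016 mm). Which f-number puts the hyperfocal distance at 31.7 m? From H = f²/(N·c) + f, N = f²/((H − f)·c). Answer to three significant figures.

Rearrange H = f²/(N·c) + f for N: N = f² / ((H − f)·c).
N = 45² / ((31700 − 45) × 0.016) = 2025 / 506.5 ≈ 4.

f/4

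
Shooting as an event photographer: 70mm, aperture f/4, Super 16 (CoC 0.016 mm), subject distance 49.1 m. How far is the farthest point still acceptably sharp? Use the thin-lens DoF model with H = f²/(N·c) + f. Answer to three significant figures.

137 m

Hyperfocal distance H = f²/(N·c) + f = 70²/(4 × 0.016) + 70 = 4900/0.064 + 70 ≈ 76632.5 mm ≈ 76.63 m.
Far limit Df = s·(H − f)/(H − s) = 49100 × (76632.5 − 70) / (76632.5 − 49100) = 49100 × 76562.5 / 27532.5 ≈ 136538 mm ≈ 137 m.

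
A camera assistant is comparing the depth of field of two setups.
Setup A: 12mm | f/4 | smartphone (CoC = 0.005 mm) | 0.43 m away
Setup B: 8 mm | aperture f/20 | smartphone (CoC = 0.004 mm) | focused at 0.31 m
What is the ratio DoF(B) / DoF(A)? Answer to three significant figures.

Setup A: H = 12²/(4×0.005) + 12 ≈ 7212.0 mm; DoF = Df − Dn = 456.503 − 406.406 ≈ 50.097 mm.
Setup B: H = 8²/(20×0.004) + 8 ≈ 808.0 mm; DoF = Df − Dn = 497.99 − 225.05 ≈ 272.94 mm.
Ratio = 272.94 / 50.097 ≈ 5.45.

5.45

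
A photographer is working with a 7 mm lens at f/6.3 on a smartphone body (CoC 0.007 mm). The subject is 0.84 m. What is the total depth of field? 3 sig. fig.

2.88 m

Hyperfocal distance H = f²/(N·c) + f = 7²/(6.3 × 0.007) + 7 = 49/0.0441 + 7 ≈ 1118.1 mm ≈ 1.118 m.
Near limit Dn = s·(H − f)/(H + s − 2f) = 840 × (1118.1 − 7) / (1118.1 + 840 − 2 × 7) = 840 × 1111.1 / 1944.1 ≈ 480.1 mm.
Far limit Df = s·(H − f)/(H − s) = 840 × (1118.1 − 7) / (1118.1 − 840) = 840 × 1111.1 / 278.1 ≈ 3356.0 mm.
Depth of field = Df − Dn = 3356.0 − 480.1 ≈ 2875.9 mm ≈ 2.88 m.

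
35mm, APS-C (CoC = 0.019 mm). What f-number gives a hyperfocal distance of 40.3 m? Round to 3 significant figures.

f/1.60

Rearrange H = f²/(N·c) + f for N: N = f² / ((H − f)·c).
N = 35² / ((40300 − 35) × 0.019) = 1225 / 765.0 ≈ 1.60.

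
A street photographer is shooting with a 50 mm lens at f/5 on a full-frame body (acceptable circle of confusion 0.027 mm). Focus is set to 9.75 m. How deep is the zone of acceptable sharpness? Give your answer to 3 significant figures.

Hyperfocal distance H = f²/(N·c) + f = 50²/(5 × 0.027) + 50 = 2500/0.135 + 50 ≈ 18568.5 mm ≈ 18.57 m.
Near limit Dn = s·(H − f)/(H + s − 2f) = 9750 × (18568.5 − 50) / (18568.5 + 9750 − 2 × 50) = 9750 × 18518.5 / 28218.5 ≈ 6398 mm.
Far limit Df = s·(H − f)/(H − s) = 9750 × (18568.5 − 50) / (18568.5 − 9750) = 9750 × 18518.5 / 8818.5 ≈ 20475 mm.
Depth of field = Df − Dn = 20475 − 6398 ≈ 14077 mm ≈ 14.1 m.

14.1 m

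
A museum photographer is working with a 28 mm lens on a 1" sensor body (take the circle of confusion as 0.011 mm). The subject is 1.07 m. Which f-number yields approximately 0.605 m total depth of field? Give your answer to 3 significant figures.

f/18

Write h = H − f = f²/(N·c). The thin-lens limits are Dn = s·h/(h + (s−f)) and Df = s·h/(h − (s−f)), so DoF = Df − Dn = 2·s·(s−f)·h / (h² − (s−f)²).
That is a quadratic in h: DoF·h² − 2·s·(s−f)·h − DoF·(s−f)² = 0 ⇒ h = (s−f)·(s + √(s² + DoF²)) / DoF = 1042 × (1070 + √(1070² + 605²)) / 605 = 1042 × (1070 + 1229.20) / 605 ≈ 3959.9 mm.
Then N = f²/(c·h) = 28² / (0.011 × 3959.9) = 784 / 43.559 ≈ 18.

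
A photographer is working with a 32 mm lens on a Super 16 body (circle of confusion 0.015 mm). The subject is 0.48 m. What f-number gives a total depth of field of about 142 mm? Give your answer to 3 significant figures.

Write h = H − f = f²/(N·c). The thin-lens limits are Dn = s·h/(h + (s−f)) and Df = s·h/(h − (s−f)), so DoF = Df − Dn = 2·s·(s−f)·h / (h² − (s−f)²).
That is a quadratic in h: DoF·h² − 2·s·(s−f)·h − DoF·(s−f)² = 0 ⇒ h = (s−f)·(s + √(s² + DoF²)) / DoF = 448 × (480 + √(480² + 142²)) / 142 = 448 × (480 + 500.564) / 142 ≈ 3093.6 mm.
Then N = f²/(c·h) = 32² / (0.015 × 3093.6) = 1024 / 46.404 ≈ 22.1.

f/22.1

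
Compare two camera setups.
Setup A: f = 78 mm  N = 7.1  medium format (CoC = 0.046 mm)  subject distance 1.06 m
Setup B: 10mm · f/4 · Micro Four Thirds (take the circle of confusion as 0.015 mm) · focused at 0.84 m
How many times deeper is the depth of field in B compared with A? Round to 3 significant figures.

9.93

Setup A: H = 78²/(7.1×0.046) + 78 ≈ 18706.3 mm; DoF = Df − Dn = 1118.99 − 1006.92 ≈ 112.07 mm.
Setup B: H = 10²/(4×0.015) + 10 ≈ 1676.7 mm; DoF = Df − Dn = 1673.3 − 560.7 ≈ 1112.6 mm.
Ratio = 1112.6 / 112.07 ≈ 9.93.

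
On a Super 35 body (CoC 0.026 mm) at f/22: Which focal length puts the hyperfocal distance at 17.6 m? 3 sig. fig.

100 mm

From H = f²/(N·c) + f, with f ≪ H: f ≈ √(H·N·c) = √(17600 × 22 × 0.026) = √10067 ≈ 100.3 mm.
The +f correction barely moves this — solving exactly, f² + N·c·f − N·c·H = 0 ⇒ f = (−N·c + √((N·c)² + 4·N·c·H))/2 = (−0.572 + √40269)/2 ≈ 100.05 mm, so f ≈ 100 mm.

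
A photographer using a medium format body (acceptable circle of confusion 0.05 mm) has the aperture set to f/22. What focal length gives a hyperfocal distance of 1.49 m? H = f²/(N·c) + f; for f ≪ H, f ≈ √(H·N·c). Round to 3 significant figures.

From H = f²/(N·c) + f, with f ≪ H: f ≈ √(H·N·c) = √(1490 × 22 × 0.05) = √1639.0 ≈ 40.48 mm.
Exact: f² + N·c·f − N·c·H = 0 ⇒ f = (−N·c + √((N·c)² + 4·N·c·H))/2 = (−1.1 + √6557.2)/2 ≈ 39.938 mm ≈ 39.9 mm.

39.9 mm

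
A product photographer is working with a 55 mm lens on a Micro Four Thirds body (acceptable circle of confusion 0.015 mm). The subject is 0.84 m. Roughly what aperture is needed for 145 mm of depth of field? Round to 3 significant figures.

f/22

Write h = H − f = f²/(N·c). The thin-lens limits are Dn = s·h/(h + (s−f)) and Df = s·h/(h − (s−f)), so DoF = Df − Dn = 2·s·(s−f)·h / (h² − (s−f)²).
That is a quadratic in h: DoF·h² − 2·s·(s−f)·h − DoF·(s−f)² = 0 ⇒ h = (s−f)·(s + √(s² + DoF²)) / DoF = 785 × (840 + √(840² + 145²)) / 145 = 785 × (840 + 852.423) / 145 ≈ 9162.4 mm.
Then N = f²/(c·h) = 55² / (0.015 × 9162.4) = 3025 / 137.44 ≈ 22.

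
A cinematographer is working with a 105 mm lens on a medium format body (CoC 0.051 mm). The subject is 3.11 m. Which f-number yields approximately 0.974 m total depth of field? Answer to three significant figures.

f/11

Write h = H − f = f²/(N·c). The thin-lens limits are Dn = s·h/(h + (s−f)) and Df = s·h/(h − (s−f)), so DoF = Df − Dn = 2·s·(s−f)·h / (h² − (s−f)²).
That is a quadratic in h: DoF·h² − 2·s·(s−f)·h − DoF·(s−f)² = 0 ⇒ h = (s−f)·(s + √(s² + DoF²)) / DoF = 3005 × (3110 + √(3110² + 974²)) / 974 = 3005 × (3110 + 3258.95) / 974 ≈ 19650 mm.
Then N = f²/(c·h) = 105² / (0.051 × 19650) = 11025 / 1002.1 ≈ 11.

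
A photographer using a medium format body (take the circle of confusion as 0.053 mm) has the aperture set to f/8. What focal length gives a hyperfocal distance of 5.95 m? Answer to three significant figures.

From H = f²/(N·c) + f, with f ≪ H: f ≈ √(H·N·c) = √(5950 × 8 × 0.053) = √2522.8 ≈ 50.23 mm.
Exact: f² + N·c·f − N·c·H = 0 ⇒ f = (−N·c + √((N·c)² + 4·N·c·H))/2 = (−0.424 + √10091)/2 ≈ 50.016 mm ≈ 50.0 mm.

50.0 mm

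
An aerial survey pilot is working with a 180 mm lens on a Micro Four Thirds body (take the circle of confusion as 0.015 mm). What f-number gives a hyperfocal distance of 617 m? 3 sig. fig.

f/3.50

Rearrange H = f²/(N·c) + f for N: N = f² / ((H − f)·c).
N = 180² / ((617000 − 180) × 0.015) = 32400 / 9252 ≈ 3.50.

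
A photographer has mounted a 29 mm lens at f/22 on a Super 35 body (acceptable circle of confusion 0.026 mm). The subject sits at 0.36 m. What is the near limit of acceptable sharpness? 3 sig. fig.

294 mm

Hyperfocal distance H = f²/(N·c) + f = 29²/(22 × 0.026) + 29 = 841/0.572 + 29 ≈ 1499.3 mm ≈ 1.499 m.
Near limit Dn = s·(H − f)/(H + s − 2f) = 360 × (1499.3 − 29) / (1499.3 + 360 − 2 × 29) = 360 × 1470.3 / 1801.3 ≈ 293.85 mm.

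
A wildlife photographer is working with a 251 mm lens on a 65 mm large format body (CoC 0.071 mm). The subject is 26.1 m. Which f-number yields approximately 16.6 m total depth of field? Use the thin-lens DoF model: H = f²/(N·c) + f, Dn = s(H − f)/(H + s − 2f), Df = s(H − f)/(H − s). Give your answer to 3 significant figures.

Write h = H − f = f²/(N·c). The thin-lens limits are Dn = s·h/(h + (s−f)) and Df = s·h/(h − (s−f)), so DoF = Df − Dn = 2·s·(s−f)·h / (h² − (s−f)²).
That is a quadratic in h: DoF·h² − 2·s·(s−f)·h − DoF·(s−f)² = 0 ⇒ h = (s−f)·(s + √(s² + DoF²)) / DoF = 25849 × (26100 + √(26100² + 16600²)) / 16600 = 25849 × (26100 + 30931.7) / 16600 ≈ 88808 mm.
Then N = f²/(c·h) = 251² / (0.071 × 88808) = 63001 / 6305.4 ≈ 9.99.

f/9.99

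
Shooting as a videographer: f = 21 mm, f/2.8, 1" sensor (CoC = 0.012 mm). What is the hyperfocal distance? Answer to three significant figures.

13.1 m

Hyperfocal distance H = f²/(N·c) + f = 21²/(2.8 × 0.012) + 21 = 441/0.0336 + 21 ≈ 13146.0 mm ≈ 13.1 m.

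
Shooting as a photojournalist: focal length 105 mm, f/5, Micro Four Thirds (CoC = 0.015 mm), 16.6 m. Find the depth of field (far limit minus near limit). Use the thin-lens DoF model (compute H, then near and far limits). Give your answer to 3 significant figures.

Hyperfocal distance H = f²/(N·c) + f = 105²/(5 × 0.015) + 105 = 11025/0.075 + 105 ≈ 147105.0 mm ≈ 147.1 m.
Near limit Dn = s·(H − f)/(H + s − 2f) = 16600 × (147105.0 − 105) / (147105.0 + 16600 − 2 × 105) = 16600 × 147000.0 / 163495.0 ≈ 14925.2 mm.
Far limit Df = s·(H − f)/(H − s) = 16600 × (147105.0 − 105) / (147105.0 − 16600) = 16600 × 147000.0 / 130505.0 ≈ 18698.1 mm.
Depth of field = Df − Dn = 18698.1 − 14925.2 ≈ 3772.9 mm ≈ 3.77 m.

3.77 m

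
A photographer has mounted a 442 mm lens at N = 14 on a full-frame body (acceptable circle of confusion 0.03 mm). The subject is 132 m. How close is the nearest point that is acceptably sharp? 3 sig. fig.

Hyperfocal distance H = f²/(N·c) + f = 442²/(14 × 0.03) + 442 = 195364/0.42 + 442 ≈ 465594.4 mm ≈ 465.6 m.
Near limit Dn = s·(H − f)/(H + s − 2f) = 132000 × (465594.4 − 442) / (465594.4 + 132000 − 2 × 442) = 132000 × 465152.4 / 596710.4 ≈ 102898 mm ≈ 103 m.

103 m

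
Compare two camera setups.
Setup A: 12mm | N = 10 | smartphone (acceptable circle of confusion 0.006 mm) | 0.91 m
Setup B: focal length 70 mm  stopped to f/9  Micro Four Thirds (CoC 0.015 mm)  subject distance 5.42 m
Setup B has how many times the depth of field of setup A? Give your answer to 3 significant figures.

2.06

Setup A: H = 12²/(10×0.006) + 12 ≈ 2412.0 mm; DoF = Df − Dn = 1454.06 − 662.22 ≈ 791.84 mm.
Setup B: H = 70²/(9×0.015) + 70 ≈ 36366.3 mm; DoF = Df − Dn = 6357.0 − 4723.7 ≈ 1633.3 mm.
Ratio = 1633.3 / 791.84 ≈ 2.06.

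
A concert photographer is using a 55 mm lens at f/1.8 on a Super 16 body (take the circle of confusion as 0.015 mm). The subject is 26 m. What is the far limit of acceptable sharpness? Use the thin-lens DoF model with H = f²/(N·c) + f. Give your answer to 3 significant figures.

Hyperfocal distance H = f²/(N·c) + f = 55²/(1.8 × 0.015) + 55 = 3025/0.027 + 55 ≈ 112092.0 mm ≈ 112.1 m.
Far limit Df = s·(H − f)/(H − s) = 26000 × (112092.0 − 55) / (112092.0 − 26000) = 26000 × 112037.0 / 86092.0 ≈ 33835 mm ≈ 33.8 m.

33.8 m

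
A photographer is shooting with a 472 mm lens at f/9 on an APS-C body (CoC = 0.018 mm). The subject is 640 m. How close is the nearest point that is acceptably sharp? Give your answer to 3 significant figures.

437 m

Hyperfocal distance H = f²/(N·c) + f = 472²/(9 × 0.018) + 472 = 222784/0.162 + 472 ≈ 1375681.9 mm ≈ 1376 m.
Near limit Dn = s·(H − f)/(H + s − 2f) = 640000 × (1375681.9 − 472) / (1375681.9 + 640000 − 2 × 472) = 640000 × 1375209.9 / 2014737.9 ≈ 436848 mm ≈ 437 m.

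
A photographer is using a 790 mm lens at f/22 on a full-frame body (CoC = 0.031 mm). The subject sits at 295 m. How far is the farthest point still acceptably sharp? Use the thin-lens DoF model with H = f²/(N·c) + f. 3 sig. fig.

Hyperfocal distance H = f²/(N·c) + f = 790²/(22 × 0.031) + 790 = 624100/0.682 + 790 ≈ 915892.6 mm ≈ 915.9 m.
Far limit Df = s·(H − f)/(H − s) = 295000 × (915892.6 − 790) / (915892.6 − 295000) = 295000 × 915102.6 / 620892.6 ≈ 434786 mm ≈ 435 m.

435 m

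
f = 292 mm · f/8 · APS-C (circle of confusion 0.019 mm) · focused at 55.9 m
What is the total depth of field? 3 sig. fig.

11.2 m

Hyperfocal distance H = f²/(N·c) + f = 292²/(8 × 0.019) + 292 = 85264/0.152 + 292 ≈ 561239.4 mm ≈ 561.2 m.
Near limit Dn = s·(H − f)/(H + s − 2f) = 55900 × (561239.4 − 292) / (561239.4 + 55900 − 2 × 292) = 55900 × 560947.4 / 616555.4 ≈ 50858 mm.
Far limit Df = s·(H − f)/(H − s) = 55900 × (561239.4 − 292) / (561239.4 − 55900) = 55900 × 560947.4 / 505339.4 ≈ 62051 mm.
Depth of field = Df − Dn = 62051 − 50858 ≈ 11193 mm ≈ 11.2 m.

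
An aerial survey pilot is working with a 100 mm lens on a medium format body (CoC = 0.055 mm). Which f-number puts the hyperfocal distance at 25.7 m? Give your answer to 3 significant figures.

Rearrange H = f²/(N·c) + f for N: N = f² / ((H − f)·c).
N = 100² / ((25700 − 100) × 0.055) = 10000 / 1408 ≈ 7.10.

f/7.10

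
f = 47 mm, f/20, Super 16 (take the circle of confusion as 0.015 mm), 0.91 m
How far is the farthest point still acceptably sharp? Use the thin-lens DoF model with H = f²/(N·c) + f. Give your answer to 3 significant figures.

1.03 m

Hyperfocal distance H = f²/(N·c) + f = 47²/(20 × 0.015) + 47 = 2209/0.3 + 47 ≈ 7410.3 mm ≈ 7.410 m.
Far limit Df = s·(H − f)/(H − s) = 910 × (7410.3 − 47) / (7410.3 − 910) = 910 × 7363.3 / 6500.3 ≈ 1030.8 mm ≈ 1.03 m.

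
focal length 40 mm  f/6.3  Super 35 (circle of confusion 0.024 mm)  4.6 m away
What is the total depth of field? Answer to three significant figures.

Hyperfocal distance H = f²/(N·c) + f = 40²/(6.3 × 0.024) + 40 = 1600/0.1512 + 40 ≈ 10622.0 mm ≈ 10.62 m.
Near limit Dn = s·(H − f)/(H + s − 2f) = 4600 × (10622.0 − 40) / (10622.0 + 4600 − 2 × 40) = 4600 × 10582.0 / 15142.0 ≈ 3214.7 mm.
Far limit Df = s·(H − f)/(H − s) = 4600 × (10622.0 − 40) / (10622.0 − 4600) = 4600 × 10582.0 / 6022.0 ≈ 8083.2 mm.
Depth of field = Df − Dn = 8083.2 − 3214.7 ≈ 4868.5 mm ≈ 4.87 m.

4.87 m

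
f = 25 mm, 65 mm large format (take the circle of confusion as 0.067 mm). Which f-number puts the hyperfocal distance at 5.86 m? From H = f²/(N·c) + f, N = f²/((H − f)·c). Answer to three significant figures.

f/1.60

Rearrange H = f²/(N·c) + f for N: N = f² / ((H − f)·c).
N = 25² / ((5860 − 25) × 0.067) = 625 / 390.9 ≈ 1.60.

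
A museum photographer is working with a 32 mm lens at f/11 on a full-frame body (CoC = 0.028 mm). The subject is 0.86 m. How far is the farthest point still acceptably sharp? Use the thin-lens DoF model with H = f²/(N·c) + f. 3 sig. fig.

Hyperfocal distance H = f²/(N·c) + f = 32²/(11 × 0.028) + 32 = 1024/0.308 + 32 ≈ 3356.7 mm ≈ 3.357 m.
Far limit Df = s·(H − f)/(H − s) = 860 × (3356.7 − 32) / (3356.7 − 860) = 860 × 3324.7 / 2496.7 ≈ 1145.2 mm ≈ 1.15 m.

1.15 m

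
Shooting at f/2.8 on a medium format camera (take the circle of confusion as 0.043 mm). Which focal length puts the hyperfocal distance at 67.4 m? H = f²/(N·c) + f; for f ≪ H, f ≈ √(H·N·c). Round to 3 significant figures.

90.0 mm

From H = f²/(N·c) + f, with f ≪ H: f ≈ √(H·N·c) = √(67400 × 2.8 × 0.043) = √8115.0 ≈ 90.08 mm.
Exact: f² + N·c·f − N·c·H = 0 ⇒ f = (−N·c + √((N·c)² + 4·N·c·H))/2 = (−0.1204 + √32460)/2 ≈ 90.023 mm ≈ 90.0 mm.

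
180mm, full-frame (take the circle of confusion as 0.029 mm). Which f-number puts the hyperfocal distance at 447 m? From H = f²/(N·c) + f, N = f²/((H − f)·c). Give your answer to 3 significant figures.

Rearrange H = f²/(N·c) + f for N: N = f² / ((H − f)·c).
N = 180² / ((447000 − 180) × 0.029) = 32400 / 12958 ≈ 2.50.

f/2.50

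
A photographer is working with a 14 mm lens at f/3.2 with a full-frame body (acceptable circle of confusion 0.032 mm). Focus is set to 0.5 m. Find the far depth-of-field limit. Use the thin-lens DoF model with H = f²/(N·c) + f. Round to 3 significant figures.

0.670 m

Hyperfocal distance H = f²/(N·c) + f = 14²/(3.2 × 0.032) + 14 = 196/0.1024 + 14 ≈ 1928.1 mm ≈ 1.928 m.
Far limit Df = s·(H − f)/(H − s) = 500 × (1928.1 − 14) / (1928.1 − 500) = 500 × 1914.1 / 1428.1 ≈ 670.16 mm ≈ 0.670 m.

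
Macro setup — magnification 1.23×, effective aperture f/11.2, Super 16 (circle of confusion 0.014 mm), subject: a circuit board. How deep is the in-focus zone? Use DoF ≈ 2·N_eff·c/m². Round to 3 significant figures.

0.207 mm

At magnification m, DoF ≈ 2·N_eff·c/m² = 2 × 11.2 × 0.014 / 1.23² = 0.3136 / 1.513 ≈ 0.207 mm.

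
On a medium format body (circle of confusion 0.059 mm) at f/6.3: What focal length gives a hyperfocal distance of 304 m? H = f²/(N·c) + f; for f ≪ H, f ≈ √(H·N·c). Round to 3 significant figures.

From H = f²/(N·c) + f, with f ≪ H: f ≈ √(H·N·c) = √(304000 × 6.3 × 0.059) = √112997 ≈ 336.1 mm.
The +f correction barely moves this — solving exactly, f² + N·c·f − N·c·H = 0 ⇒ f = (−N·c + √((N·c)² + 4·N·c·H))/2 = (−0.3717 + √451987)/2 ≈ 335.96 mm, so f ≈ 336 mm.

336 mm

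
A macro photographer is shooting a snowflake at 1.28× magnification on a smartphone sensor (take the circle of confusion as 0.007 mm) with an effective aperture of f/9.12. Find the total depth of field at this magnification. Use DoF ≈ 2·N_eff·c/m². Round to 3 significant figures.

0.0779 mm

At magnification m, DoF ≈ 2·N_eff·c/m² = 2 × 9.12 × 0.007 / 1.28² = 0.1277 / 1.638 ≈ 0.0779 mm.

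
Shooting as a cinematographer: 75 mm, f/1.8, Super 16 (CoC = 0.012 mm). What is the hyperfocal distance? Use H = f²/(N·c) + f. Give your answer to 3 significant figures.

Hyperfocal distance H = f²/(N·c) + f = 75²/(1.8 × 0.012) + 75 = 5625/0.0216 + 75 ≈ 260491.7 mm ≈ 260 m.

260 m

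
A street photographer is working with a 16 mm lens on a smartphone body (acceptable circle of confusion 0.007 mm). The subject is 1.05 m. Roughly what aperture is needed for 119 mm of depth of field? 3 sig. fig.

f/2.00

Write h = H − f = f²/(N·c). The thin-lens limits are Dn = s·h/(h + (s−f)) and Df = s·h/(h − (s−f)), so DoF = Df − Dn = 2·s·(s−f)·h / (h² − (s−f)²).
That is a quadratic in h: DoF·h² − 2·s·(s−f)·h − DoF·(s−f)² = 0 ⇒ h = (s−f)·(s + √(s² + DoF²)) / DoF = 1034 × (1050 + √(1050² + 119²)) / 119 = 1034 × (1050 + 1056.72) / 119 ≈ 18305 mm.
Then N = f²/(c·h) = 16² / (0.007 × 18305) = 256 / 128.14 ≈ 2.00.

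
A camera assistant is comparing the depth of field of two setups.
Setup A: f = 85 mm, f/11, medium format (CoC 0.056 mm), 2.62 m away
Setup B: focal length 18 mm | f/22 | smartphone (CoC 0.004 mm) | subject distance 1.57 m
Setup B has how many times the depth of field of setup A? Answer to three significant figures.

1.35

Setup A: H = 85²/(11×0.056) + 85 ≈ 11813.9 mm; DoF = Df − Dn = 3342.4 − 2154.4 ≈ 1188.0 mm.
Setup B: H = 18²/(22×0.004) + 18 ≈ 3699.8 mm; DoF = Df − Dn = 2714.1 − 1104.4 ≈ 1609.7 mm.
Ratio = 1609.7 / 1188.0 ≈ 1.35.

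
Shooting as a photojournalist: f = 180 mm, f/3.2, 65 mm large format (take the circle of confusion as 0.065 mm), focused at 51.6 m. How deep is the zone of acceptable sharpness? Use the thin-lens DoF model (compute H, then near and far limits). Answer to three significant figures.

Hyperfocal distance H = f²/(N·c) + f = 180²/(3.2 × 0.065) + 180 = 32400/0.208 + 180 ≈ 155949.2 mm ≈ 155.9 m.
Near limit Dn = s·(H − f)/(H + s − 2f) = 51600 × (155949.2 − 180) / (155949.2 + 51600 − 2 × 180) = 51600 × 155769.2 / 207189.2 ≈ 38794 mm.
Far limit Df = s·(H − f)/(H − s) = 51600 × (155949.2 − 180) / (155949.2 − 51600) = 51600 × 155769.2 / 104349.2 ≈ 77027 mm.
Depth of field = Df − Dn = 77027 − 38794 ≈ 38233 mm ≈ 38.2 m.

38.2 m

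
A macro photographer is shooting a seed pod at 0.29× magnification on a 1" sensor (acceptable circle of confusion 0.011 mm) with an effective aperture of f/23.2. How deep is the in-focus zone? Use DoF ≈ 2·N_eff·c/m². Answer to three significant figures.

6.07 mm

At magnification m, DoF ≈ 2·N_eff·c/m² = 2 × 23.2 × 0.011 / 0.29² = 0.5104 / 0.0841 ≈ 6.07 mm.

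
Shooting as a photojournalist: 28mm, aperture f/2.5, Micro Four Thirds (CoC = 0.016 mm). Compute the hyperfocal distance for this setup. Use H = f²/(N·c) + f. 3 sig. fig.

Hyperfocal distance H = f²/(N·c) + f = 28²/(2.5 × 0.016) + 28 = 784/0.04 + 28 ≈ 19628.0 mm ≈ 19.6 m.

19.6 m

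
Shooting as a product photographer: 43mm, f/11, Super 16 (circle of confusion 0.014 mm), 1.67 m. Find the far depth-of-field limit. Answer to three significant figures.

1.93 m

Hyperfocal distance H = f²/(N·c) + f = 43²/(11 × 0.014) + 43 = 1849/0.154 + 43 ≈ 12049.5 mm ≈ 12.05 m.
Far limit Df = s·(H − f)/(H − s) = 1670 × (12049.5 − 43) / (12049.5 − 1670) = 1670 × 12006.5 / 10379.5 ≈ 1931.8 mm ≈ 1.93 m.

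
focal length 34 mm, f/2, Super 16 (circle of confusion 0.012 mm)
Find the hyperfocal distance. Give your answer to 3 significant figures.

Hyperfocal distance H = f²/(N·c) + f = 34²/(2 × 0.012) + 34 = 1156/0.024 + 34 ≈ 48200.7 mm ≈ 48.2 m.

48.2 m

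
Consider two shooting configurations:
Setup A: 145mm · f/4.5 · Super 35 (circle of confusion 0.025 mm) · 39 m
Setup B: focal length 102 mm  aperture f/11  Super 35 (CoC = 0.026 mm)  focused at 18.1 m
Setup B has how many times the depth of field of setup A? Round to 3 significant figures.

Setup A: H = 145²/(4.5×0.025) + 145 ≈ 187033.9 mm; DoF = Df − Dn = 49236 − 32287 ≈ 16949 mm.
Setup B: H = 102²/(11×0.026) + 102 ≈ 36479.6 mm; DoF = Df − Dn = 35824 − 12109 ≈ 23715 mm.
Ratio = 23715 / 16949 ≈ 1.40.

1.40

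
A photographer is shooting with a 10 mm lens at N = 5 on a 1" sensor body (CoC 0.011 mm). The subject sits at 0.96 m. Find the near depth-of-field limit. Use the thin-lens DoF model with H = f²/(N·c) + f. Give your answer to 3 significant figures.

0.631 m

Hyperfocal distance H = f²/(N·c) + f = 10²/(5 × 0.011) + 10 = 100/0.055 + 10 ≈ 1828.2 mm ≈ 1.828 m.
Near limit Dn = s·(H − f)/(H + s − 2f) = 960 × (1828.2 − 10) / (1828.2 + 960 − 2 × 10) = 960 × 1818.2 / 2768.2 ≈ 630.54 mm ≈ 0.631 m.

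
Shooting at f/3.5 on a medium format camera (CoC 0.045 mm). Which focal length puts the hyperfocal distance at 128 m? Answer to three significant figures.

142 mm

From H = f²/(N·c) + f, with f ≪ H: f ≈ √(H·N·c) = √(128000 × 3.5 × 0.045) = √20160 ≈ 142.0 mm.
The +f correction barely moves this — solving exactly, f² + N·c·f − N·c·H = 0 ⇒ f = (−N·c + √((N·c)² + 4·N·c·H))/2 = (−0.1575 + √80640)/2 ≈ 141.91 mm, so f ≈ 142 mm.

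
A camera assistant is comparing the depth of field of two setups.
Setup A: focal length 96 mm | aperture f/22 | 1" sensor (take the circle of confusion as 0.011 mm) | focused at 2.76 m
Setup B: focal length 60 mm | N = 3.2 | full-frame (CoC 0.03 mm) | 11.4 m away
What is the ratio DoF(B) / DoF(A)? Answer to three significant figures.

Setup A: H = 96²/(22×0.011) + 96 ≈ 38178.6 mm; DoF = Df − Dn = 2967.59 − 2579.55 ≈ 388.04 mm.
Setup B: H = 60²/(3.2×0.03) + 60 ≈ 37560.0 mm; DoF = Df − Dn = 16341.7 − 8753.1 ≈ 7588.6 mm.
Ratio = 7588.6 / 388.04 ≈ 19.6.

19.6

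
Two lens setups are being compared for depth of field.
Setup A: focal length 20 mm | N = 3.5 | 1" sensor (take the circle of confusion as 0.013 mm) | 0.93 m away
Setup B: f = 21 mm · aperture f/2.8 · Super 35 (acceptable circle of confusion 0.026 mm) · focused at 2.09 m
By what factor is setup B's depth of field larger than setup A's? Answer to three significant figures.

Setup A: H = 20²/(3.5×0.013) + 20 ≈ 8811.2 mm; DoF = Df − Dn = 1037.38 − 842.76 ≈ 194.62 mm.
Setup B: H = 21²/(2.8×0.026) + 21 ≈ 6078.7 mm; DoF = Df − Dn = 3174.1 − 1557.9 ≈ 1616.2 mm.
Ratio = 1616.2 / 194.62 ≈ 8.30.

8.30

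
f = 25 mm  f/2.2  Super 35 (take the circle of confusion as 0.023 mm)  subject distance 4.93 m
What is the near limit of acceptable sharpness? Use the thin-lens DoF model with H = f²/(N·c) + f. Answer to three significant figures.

Hyperfocal distance H = f²/(N·c) + f = 25²/(2.2 × 0.023) + 25 = 625/0.0506 + 25 ≈ 12376.8 mm ≈ 12.38 m.
Near limit Dn = s·(H − f)/(H + s − 2f) = 4930 × (12376.8 − 25) / (12376.8 + 4930 − 2 × 25) = 4930 × 12351.8 / 17256.8 ≈ 3528.7 mm ≈ 3.53 m.

3.53 m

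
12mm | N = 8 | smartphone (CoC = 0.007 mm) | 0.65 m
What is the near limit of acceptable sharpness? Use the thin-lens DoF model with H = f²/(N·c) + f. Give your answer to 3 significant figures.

0.521 m

Hyperfocal distance H = f²/(N·c) + f = 12²/(8 × 0.007) + 12 = 144/0.056 + 12 ≈ 2583.4 mm ≈ 2.583 m.
Near limit Dn = s·(H − f)/(H + s − 2f) = 650 × (2583.4 − 12) / (2583.4 + 650 − 2 × 12) = 650 × 2571.4 / 3209.4 ≈ 520.79 mm ≈ 0.521 m.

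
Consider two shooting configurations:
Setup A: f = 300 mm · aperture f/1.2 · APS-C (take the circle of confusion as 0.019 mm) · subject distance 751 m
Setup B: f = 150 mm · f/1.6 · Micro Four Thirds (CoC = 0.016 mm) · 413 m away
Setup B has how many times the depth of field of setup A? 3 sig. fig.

1.68

Setup A: H = 300²/(1.2×0.019) + 300 ≈ 3947668.4 mm; DoF = Df − Dn = 927364 − 630998 ≈ 296366 mm.
Setup B: H = 150²/(1.6×0.016) + 150 ≈ 879056.2 mm; DoF = Df − Dn = 778851 − 281004 ≈ 497847 mm.
Ratio = 497847 / 296366 ≈ 1.68.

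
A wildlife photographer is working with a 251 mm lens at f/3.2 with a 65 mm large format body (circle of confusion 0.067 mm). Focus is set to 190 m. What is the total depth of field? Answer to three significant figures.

Hyperfocal distance H = f²/(N·c) + f = 251²/(3.2 × 0.067) + 251 = 63001/0.2144 + 251 ≈ 294098.9 mm ≈ 294.1 m.
Near limit Dn = s·(H − f)/(H + s − 2f) = 190000 × (294098.9 − 251) / (294098.9 + 190000 − 2 × 251) = 190000 × 293847.9 / 483596.9 ≈ 115450 mm.
Far limit Df = s·(H − f)/(H − s) = 190000 × (294098.9 − 251) / (294098.9 − 190000) = 190000 × 293847.9 / 104098.9 ≈ 536327 mm.
Depth of field = Df − Dn = 536327 − 115450 ≈ 420877 mm ≈ 421 m.

421 m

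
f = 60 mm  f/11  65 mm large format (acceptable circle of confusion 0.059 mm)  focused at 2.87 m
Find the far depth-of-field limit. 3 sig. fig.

5.82 m

Hyperfocal distance H = f²/(N·c) + f = 60²/(11 × 0.059) + 60 = 3600/0.649 + 60 ≈ 5607.0 mm ≈ 5.607 m.
Far limit Df = s·(H − f)/(H − s) = 2870 × (5607.0 − 60) / (5607.0 − 2870) = 2870 × 5547.0 / 2737.0 ≈ 5816.6 mm ≈ 5.82 m.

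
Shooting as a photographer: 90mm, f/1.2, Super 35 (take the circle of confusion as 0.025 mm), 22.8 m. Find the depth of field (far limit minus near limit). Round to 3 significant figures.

3.86 m

Hyperfocal distance H = f²/(N·c) + f = 90²/(1.2 × 0.025) + 90 = 8100/0.03 + 90 ≈ 270090.0 mm ≈ 270.1 m.
Near limit Dn = s·(H − f)/(H + s − 2f) = 22800 × (270090.0 − 90) / (270090.0 + 22800 − 2 × 90) = 22800 × 270000.0 / 292710.0 ≈ 21031.1 mm.
Far limit Df = s·(H − f)/(H − s) = 22800 × (270090.0 − 90) / (270090.0 − 22800) = 22800 × 270000.0 / 247290.0 ≈ 24893.8 mm.
Depth of field = Df − Dn = 24893.8 − 21031.1 ≈ 3862.7 mm ≈ 3.86 m.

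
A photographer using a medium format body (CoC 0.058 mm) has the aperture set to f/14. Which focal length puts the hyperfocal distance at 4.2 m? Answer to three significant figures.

From H = f²/(N·c) + f, with f ≪ H: f ≈ √(H·N·c) = √(4200 × 14 × 0.058) = √3410.4 ≈ 58.40 mm.
Exact: f² + N·c·f − N·c·H = 0 ⇒ f = (−N·c + √((N·c)² + 4·N·c·H))/2 = (−0.812 + √13642)/2 ≈ 57.994 mm ≈ 58.0 mm.

58.0 mm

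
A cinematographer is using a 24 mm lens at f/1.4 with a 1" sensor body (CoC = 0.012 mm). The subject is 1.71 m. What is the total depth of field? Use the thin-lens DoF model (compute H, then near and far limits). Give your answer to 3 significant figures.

169 mm

Hyperfocal distance H = f²/(N·c) + f = 24²/(1.4 × 0.012) + 24 = 576/0.0168 + 24 ≈ 34309.7 mm ≈ 34.31 m.
Near limit Dn = s·(H − f)/(H + s − 2f) = 1710 × (34309.7 − 24) / (34309.7 + 1710 − 2 × 24) = 1710 × 34285.7 / 35971.7 ≈ 1629.85 mm.
Far limit Df = s·(H − f)/(H − s) = 1710 × (34309.7 − 24) / (34309.7 − 1710) = 1710 × 34285.7 / 32599.7 ≈ 1798.44 mm.
Depth of field = Df − Dn = 1798.44 − 1629.85 ≈ 168.59 mm.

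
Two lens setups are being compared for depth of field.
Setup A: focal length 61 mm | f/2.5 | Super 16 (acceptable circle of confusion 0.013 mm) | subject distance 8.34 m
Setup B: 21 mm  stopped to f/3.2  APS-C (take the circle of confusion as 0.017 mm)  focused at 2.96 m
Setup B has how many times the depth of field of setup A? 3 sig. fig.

2.04

Setup A: H = 61²/(2.5×0.013) + 61 ≈ 114553.3 mm; DoF = Df − Dn = 8990.1 − 7777.6 ≈ 1212.5 mm.
Setup B: H = 21²/(3.2×0.017) + 21 ≈ 8127.6 mm; DoF = Df − Dn = 4643.5 − 2172.4 ≈ 2471.1 mm.
Ratio = 2471.1 / 1212.5 ≈ 2.04.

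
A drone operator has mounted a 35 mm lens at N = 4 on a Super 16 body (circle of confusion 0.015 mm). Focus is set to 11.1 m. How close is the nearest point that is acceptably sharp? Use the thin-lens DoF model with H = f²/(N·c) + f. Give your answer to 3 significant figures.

7.20 m

Hyperfocal distance H = f²/(N·c) + f = 35²/(4 × 0.015) + 35 = 1225/0.06 + 35 ≈ 20451.7 mm ≈ 20.45 m.
Near limit Dn = s·(H − f)/(H + s − 2f) = 11100 × (20451.7 − 35) / (20451.7 + 11100 − 2 × 35) = 11100 × 20416.7 / 31481.7 ≈ 7198.6 mm ≈ 7.20 m.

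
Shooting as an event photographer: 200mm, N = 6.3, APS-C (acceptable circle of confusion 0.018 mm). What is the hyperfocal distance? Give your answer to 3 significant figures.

Hyperfocal distance H = f²/(N·c) + f = 200²/(6.3 × 0.018) + 200 = 40000/0.1134 + 200 ≈ 352933.7 mm ≈ 353 m.

353 m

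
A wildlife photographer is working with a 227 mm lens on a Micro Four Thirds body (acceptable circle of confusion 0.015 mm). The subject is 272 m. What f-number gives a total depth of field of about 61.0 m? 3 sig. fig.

f/1.40

Write h = H − f = f²/(N·c). The thin-lens limits are Dn = s·h/(h + (s−f)) and Df = s·h/(h − (s−f)), so DoF = Df − Dn = 2·s·(s−f)·h / (h² − (s−f)²).
That is a quadratic in h: DoF·h² − 2·s·(s−f)·h − DoF·(s−f)² = 0 ⇒ h = (s−f)·(s + √(s² + DoF²)) / DoF = 271773 × (272000 + √(272000² + 61000²)) / 61000 = 271773 × (272000 + 278756) / 61000 ≈ 2453781 mm.
Then N = f²/(c·h) = 227² / (0.015 × 2453781) = 51529 / 36807 ≈ 1.40.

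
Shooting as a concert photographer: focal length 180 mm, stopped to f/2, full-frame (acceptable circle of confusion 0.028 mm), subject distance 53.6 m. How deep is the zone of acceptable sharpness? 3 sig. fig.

Hyperfocal distance H = f²/(N·c) + f = 180²/(2 × 0.028) + 180 = 32400/0.056 + 180 ≈ 578751.4 mm ≈ 578.8 m.
Near limit Dn = s·(H − f)/(H + s − 2f) = 53600 × (578751.4 − 180) / (578751.4 + 53600 − 2 × 180) = 53600 × 578571.4 / 631991.4 ≈ 49069.4 mm.
Far limit Df = s·(H − f)/(H − s) = 53600 × (578751.4 − 180) / (578751.4 − 53600) = 53600 × 578571.4 / 525151.4 ≈ 59052.4 mm.
Depth of field = Df − Dn = 59052.4 − 49069.4 ≈ 9983.0 mm ≈ 9.98 m.

9.98 m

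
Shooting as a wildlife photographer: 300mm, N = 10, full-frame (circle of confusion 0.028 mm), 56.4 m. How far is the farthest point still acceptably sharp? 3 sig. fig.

68.3 m

Hyperfocal distance H = f²/(N·c) + f = 300²/(10 × 0.028) + 300 = 90000/0.28 + 300 ≈ 321728.6 mm ≈ 321.7 m.
Far limit Df = s·(H − f)/(H − s) = 56400 × (321728.6 − 300) / (321728.6 − 56400) = 56400 × 321428.6 / 265328.6 ≈ 68325 mm ≈ 68.3 m.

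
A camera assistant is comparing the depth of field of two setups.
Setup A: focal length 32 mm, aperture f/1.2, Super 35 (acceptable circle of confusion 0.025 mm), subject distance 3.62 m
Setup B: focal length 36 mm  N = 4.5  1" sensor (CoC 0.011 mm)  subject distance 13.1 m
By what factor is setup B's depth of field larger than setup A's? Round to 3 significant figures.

22.6

Setup A: H = 32²/(1.2×0.025) + 32 ≈ 34165.3 mm; DoF = Df − Dn = 4045.22 − 3275.67 ≈ 769.55 mm.
Setup B: H = 36²/(4.5×0.011) + 36 ≈ 26217.8 mm; DoF = Df − Dn = 26146 − 8739 ≈ 17407 mm.
Ratio = 17407 / 769.55 ≈ 22.6.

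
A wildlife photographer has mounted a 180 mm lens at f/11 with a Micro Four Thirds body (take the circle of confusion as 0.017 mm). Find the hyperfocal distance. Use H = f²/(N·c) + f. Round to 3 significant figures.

173 m

Hyperfocal distance H = f²/(N·c) + f = 180²/(11 × 0.017) + 180 = 32400/0.187 + 180 ≈ 173442.0 mm ≈ 173 m.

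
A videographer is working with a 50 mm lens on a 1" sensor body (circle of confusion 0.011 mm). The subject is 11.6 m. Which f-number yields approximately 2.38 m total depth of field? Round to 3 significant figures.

Write h = H − f = f²/(N·c). The thin-lens limits are Dn = s·h/(h + (s−f)) and Df = s·h/(h − (s−f)), so DoF = Df − Dn = 2·s·(s−f)·h / (h² − (s−f)²).
That is a quadratic in h: DoF·h² − 2·s·(s−f)·h − DoF·(s−f)² = 0 ⇒ h = (s−f)·(s + √(s² + DoF²)) / DoF = 11550 × (11600 + √(11600² + 2380²)) / 2380 = 11550 × (11600 + 11841.6) / 2380 ≈ 113761 mm.
Then N = f²/(c·h) = 50² / (0.011 × 113761) = 2500 / 1251.4 ≈ 2.00.

f/2.00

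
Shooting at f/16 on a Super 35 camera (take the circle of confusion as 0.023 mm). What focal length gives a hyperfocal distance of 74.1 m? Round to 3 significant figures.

165 mm

From H = f²/(N·c) + f, with f ≪ H: f ≈ √(H·N·c) = √(74100 × 16 × 0.023) = √27269 ≈ 165.1 mm.
The +f correction barely moves this — solving exactly, f² + N·c·f − N·c·H = 0 ⇒ f = (−N·c + √((N·c)² + 4·N·c·H))/2 = (−0.368 + √109075)/2 ≈ 164.95 mm, so f ≈ 165 mm.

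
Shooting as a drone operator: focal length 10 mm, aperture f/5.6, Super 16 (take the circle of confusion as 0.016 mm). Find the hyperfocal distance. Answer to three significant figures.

Hyperfocal distance H = f²/(N·c) + f = 10²/(5.6 × 0.016) + 10 = 100/0.0896 + 10 ≈ 1126.1 mm ≈ 1.13 m.

1.13 m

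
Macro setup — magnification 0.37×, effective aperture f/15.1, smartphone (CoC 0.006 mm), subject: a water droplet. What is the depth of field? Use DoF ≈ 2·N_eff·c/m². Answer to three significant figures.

At magnification m, DoF ≈ 2·N_eff·c/m² = 2 × 15.1 × 0.006 / 0.37² = 0.1812 / 0.1369 ≈ 1.32 mm.

1.32 mm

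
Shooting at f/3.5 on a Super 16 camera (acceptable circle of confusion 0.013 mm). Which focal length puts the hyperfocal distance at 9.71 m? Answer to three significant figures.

21.0 mm

From H = f²/(N·c) + f, with f ≪ H: f ≈ √(H·N·c) = √(9710 × 3.5 × 0.013) = √441.81 ≈ 21.02 mm.
The +f correction barely moves this — solving exactly, f² + N·c·f − N·c·H = 0 ⇒ f = (−N·c + √((N·c)² + 4·N·c·H))/2 = (−0.0455 + √1767.2)/2 ≈ 20.996 mm, so f ≈ 21.0 mm.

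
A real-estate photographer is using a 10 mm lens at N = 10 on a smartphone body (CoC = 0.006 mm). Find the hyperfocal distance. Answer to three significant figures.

Hyperfocal distance H = f²/(N·c) + f = 10²/(10 × 0.006) + 10 = 100/0.06 + 10 ≈ 1676.7 mm ≈ 1.68 m.

1.68 m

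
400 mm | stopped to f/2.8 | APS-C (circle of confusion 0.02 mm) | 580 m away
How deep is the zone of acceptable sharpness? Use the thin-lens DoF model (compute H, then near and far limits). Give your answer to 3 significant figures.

245 m

Hyperfocal distance H = f²/(N·c) + f = 400²/(2.8 × 0.02) + 400 = 160000/0.056 + 400 ≈ 2857542.9 mm ≈ 2858 m.
Near limit Dn = s·(H − f)/(H + s − 2f) = 580000 × (2857542.9 − 400) / (2857542.9 + 580000 − 2 × 400) = 580000 × 2857142.9 / 3436742.9 ≈ 482184 mm.
Far limit Df = s·(H − f)/(H − s) = 580000 × (2857542.9 − 400) / (2857542.9 − 580000) = 580000 × 2857142.9 / 2277542.9 ≈ 727601 mm.
Depth of field = Df − Dn = 727601 − 482184 ≈ 245417 mm ≈ 245 m.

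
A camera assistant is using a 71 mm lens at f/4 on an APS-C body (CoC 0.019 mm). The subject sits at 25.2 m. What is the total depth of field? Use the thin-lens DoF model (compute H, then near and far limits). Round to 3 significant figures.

22.3 m

Hyperfocal distance H = f²/(N·c) + f = 71²/(4 × 0.019) + 71 = 5041/0.076 + 71 ≈ 66399.9 mm ≈ 66.40 m.
Near limit Dn = s·(H − f)/(H + s − 2f) = 25200 × (66399.9 − 71) / (66399.9 + 25200 − 2 × 71) = 25200 × 66328.9 / 91457.9 ≈ 18276 mm.
Far limit Df = s·(H − f)/(H − s) = 25200 × (66399.9 − 71) / (66399.9 − 25200) = 25200 × 66328.9 / 41199.9 ≈ 40570 mm.
Depth of field = Df − Dn = 40570 − 18276 ≈ 22294 mm ≈ 22.3 m.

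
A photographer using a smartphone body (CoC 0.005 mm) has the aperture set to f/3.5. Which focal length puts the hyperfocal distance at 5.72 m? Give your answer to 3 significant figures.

From H = f²/(N·c) + f, with f ≪ H: f ≈ √(H·N·c) = √(5720 × 3.5 × 0.005) = √100.10 ≈ 10.00 mm.
The +f correction barely moves this — solving exactly, f² + N·c·f − N·c·H = 0 ⇒ f = (−N·c + √((N·c)² + 4·N·c·H))/2 = (−0.0175 + √400.40)/2 ≈ 9.9963 mm, so f ≈ 10.0 mm.

10.0 mm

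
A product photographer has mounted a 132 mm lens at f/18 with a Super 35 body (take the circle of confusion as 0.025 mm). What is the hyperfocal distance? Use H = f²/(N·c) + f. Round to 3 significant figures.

Hyperfocal distance H = f²/(N·c) + f = 132²/(18 × 0.025) + 132 = 17424/0.45 + 132 ≈ 38852.0 mm ≈ 38.9 m.

38.9 m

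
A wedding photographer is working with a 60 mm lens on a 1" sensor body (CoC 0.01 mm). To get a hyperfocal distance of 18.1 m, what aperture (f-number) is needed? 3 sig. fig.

f/20

Rearrange H = f²/(N·c) + f for N: N = f² / ((H − f)·c).
N = 60² / ((18100 − 60) × 0.01) = 3600 / 180.4 ≈ 20.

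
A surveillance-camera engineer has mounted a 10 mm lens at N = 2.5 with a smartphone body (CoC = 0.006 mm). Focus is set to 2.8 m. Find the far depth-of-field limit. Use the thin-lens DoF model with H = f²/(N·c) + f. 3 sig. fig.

Hyperfocal distance H = f²/(N·c) + f = 10²/(2.5 × 0.006) + 10 = 100/0.015 + 10 ≈ 6676.7 mm ≈ 6.677 m.
Far limit Df = s·(H − f)/(H − s) = 2800 × (6676.7 − 10) / (6676.7 − 2800) = 2800 × 6666.7 / 3876.7 ≈ 4815.1 mm ≈ 4.82 m.

4.82 m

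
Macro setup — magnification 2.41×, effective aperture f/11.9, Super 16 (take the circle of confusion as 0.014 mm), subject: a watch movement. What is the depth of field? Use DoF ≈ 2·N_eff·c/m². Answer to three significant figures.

0.0574 mm

At magnification m, DoF ≈ 2·N_eff·c/m² = 2 × 11.9 × 0.014 / 2.41² = 0.3332 / 5.808 ≈ 0.0574 mm.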